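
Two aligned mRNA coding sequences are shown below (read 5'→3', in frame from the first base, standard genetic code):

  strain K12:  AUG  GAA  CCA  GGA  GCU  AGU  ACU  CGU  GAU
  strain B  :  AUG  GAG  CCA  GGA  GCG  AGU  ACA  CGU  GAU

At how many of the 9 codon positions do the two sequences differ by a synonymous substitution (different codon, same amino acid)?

3

Codon 1: AUG Met / AUG Met — identical.
Codon 2: GAA Glu / GAG Glu — synonymous.
Codon 3: CCA Pro / CCA Pro — identical.
Codon 4: GGA Gly / GGA Gly — identical.
Codon 5: GCU Ala / GCG Ala — synonymous.
Codon 6: AGU Ser / AGU Ser — identical.
Codon 7: ACU Thr / ACA Thr — synonymous.
Codon 8: CGU Arg / CGU Arg — identical.
Codon 9: GAU Asp / GAU Asp — identical.
Synonymous differences: 3.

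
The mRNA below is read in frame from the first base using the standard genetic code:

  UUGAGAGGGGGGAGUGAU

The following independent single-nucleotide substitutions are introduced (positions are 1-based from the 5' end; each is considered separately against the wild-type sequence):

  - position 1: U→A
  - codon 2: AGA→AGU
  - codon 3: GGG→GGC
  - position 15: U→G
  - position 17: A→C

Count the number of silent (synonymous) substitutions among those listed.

1

Codon 1: UUG (Leu) → AUG (Met) — missense.
Codon 2: AGA (Arg) → AGU (Ser) — missense.
Codon 3: GGG (Gly) → GGC (Gly) — synonymous.
Codon 5: AGU (Ser) → AGG (Arg) — missense.
Codon 6: GAU (Asp) → GCU (Ala) — missense.
Synonymous: 1 of 5.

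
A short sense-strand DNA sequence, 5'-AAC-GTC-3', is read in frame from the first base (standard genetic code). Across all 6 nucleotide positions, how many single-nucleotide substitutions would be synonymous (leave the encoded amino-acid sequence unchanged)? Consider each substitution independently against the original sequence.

4

Codon 1 (AAC, Asn): 1 synonymous substitution.
Codon 2 (GTC, Val): 3 synonymous substitutions.
Total: 1 + 3 = 4.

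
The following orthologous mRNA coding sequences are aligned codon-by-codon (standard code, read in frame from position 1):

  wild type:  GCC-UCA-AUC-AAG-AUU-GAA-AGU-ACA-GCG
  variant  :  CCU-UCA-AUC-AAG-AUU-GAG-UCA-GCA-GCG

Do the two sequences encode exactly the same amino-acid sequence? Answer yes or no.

Codon 1: GCC Ala / CCU Pro — nonsynonymous.
Codon 2: UCA Ser / UCA Ser — identical.
Codon 3: AUC Ile / AUC Ile — identical.
Codon 4: AAG Lys / AAG Lys — identical.
Codon 5: AUU Ile / AUU Ile — identical.
Codon 6: GAA Glu / GAG Glu — synonymous.
Codon 7: AGU Ser / UCA Ser — synonymous.
Codon 8: ACA Thr / GCA Ala — nonsynonymous.
Codon 9: GCG Ala / GCG Ala — identical.
Nonsynonymous differences: 2 → different protein.

no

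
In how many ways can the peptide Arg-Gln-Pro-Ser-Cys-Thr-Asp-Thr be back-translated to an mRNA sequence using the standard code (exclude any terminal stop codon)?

Arg: 6 codons.
Gln: 2 codons.
Pro: 4 codons.
Ser: 6 codons.
Cys: 2 codons.
Thr: 4 codons.
Asp: 2 codons.
Thr: 4 codons.
6 × 2 × 4 × 6 × 2 × 4 × 2 × 4 = 18432.

18432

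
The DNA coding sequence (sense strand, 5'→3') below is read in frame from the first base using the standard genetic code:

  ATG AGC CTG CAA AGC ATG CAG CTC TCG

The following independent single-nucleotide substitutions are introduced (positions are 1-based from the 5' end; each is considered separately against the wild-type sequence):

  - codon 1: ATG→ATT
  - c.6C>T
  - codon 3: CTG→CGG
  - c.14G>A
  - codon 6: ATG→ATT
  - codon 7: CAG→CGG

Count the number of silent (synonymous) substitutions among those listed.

1

Codon 1: ATG (Met) → ATT (Ile) — missense.
Codon 2: AGC (Ser) → AGT (Ser) — synonymous.
Codon 3: CTG (Leu) → CGG (Arg) — missense.
Codon 5: AGC (Ser) → AAC (Asn) — missense.
Codon 6: ATG (Met) → ATT (Ile) — missense.
Codon 7: CAG (Gln) → CGG (Arg) — missense.
Synonymous: 1 of 6.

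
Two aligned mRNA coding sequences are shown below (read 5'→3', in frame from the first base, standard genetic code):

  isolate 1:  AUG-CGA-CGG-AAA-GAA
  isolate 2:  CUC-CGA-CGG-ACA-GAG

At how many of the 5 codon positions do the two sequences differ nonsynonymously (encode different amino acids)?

2

Codon 1: AUG Met / CUC Leu — nonsynonymous.
Codon 2: CGA Arg / CGA Arg — identical.
Codon 3: CGG Arg / CGG Arg — identical.
Codon 4: AAA Lys / ACA Thr — nonsynonymous.
Codon 5: GAA Glu / GAG Glu — synonymous.
Nonsynonymous differences: 2.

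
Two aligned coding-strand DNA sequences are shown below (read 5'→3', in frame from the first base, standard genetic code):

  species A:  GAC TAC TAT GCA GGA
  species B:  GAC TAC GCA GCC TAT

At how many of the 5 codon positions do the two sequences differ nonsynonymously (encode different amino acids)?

Codon 1: GAC Asp / GAC Asp — identical.
Codon 2: TAC Tyr / TAC Tyr — identical.
Codon 3: TAT Tyr / GCA Ala — nonsynonymous.
Codon 4: GCA Ala / GCC Ala — synonymous.
Codon 5: GGA Gly / TAT Tyr — nonsynonymous.
Nonsynonymous differences: 2.

2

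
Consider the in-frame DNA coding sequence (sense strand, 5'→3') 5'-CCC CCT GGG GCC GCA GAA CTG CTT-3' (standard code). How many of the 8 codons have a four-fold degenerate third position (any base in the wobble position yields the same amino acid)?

7

Codon 1 CCC (Pro): third position 4-fold.
Codon 2 CCT (Pro): third position 4-fold.
Codon 3 GGG (Gly): third position 4-fold.
Codon 4 GCC (Ala): third position 4-fold.
Codon 5 GCA (Ala): third position 4-fold.
Codon 6 GAA (Glu): third position 2-fold.
Codon 7 CTG (Leu): third position 4-fold.
Codon 8 CTT (Leu): third position 4-fold.
Four-fold degenerate third positions: 7.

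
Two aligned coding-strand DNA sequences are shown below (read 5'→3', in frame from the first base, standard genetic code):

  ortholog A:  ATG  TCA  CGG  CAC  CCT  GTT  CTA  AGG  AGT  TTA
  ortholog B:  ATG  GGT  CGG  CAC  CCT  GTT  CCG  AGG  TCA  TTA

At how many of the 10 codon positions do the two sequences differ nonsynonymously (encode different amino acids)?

2

Codon 1: ATG Met / ATG Met — identical.
Codon 2: TCA Ser / GGT Gly — nonsynonymous.
Codon 3: CGG Arg / CGG Arg — identical.
Codon 4: CAC His / CAC His — identical.
Codon 5: CCT Pro / CCT Pro — identical.
Codon 6: GTT Val / GTT Val — identical.
Codon 7: CTA Leu / CCG Pro — nonsynonymous.
Codon 8: AGG Arg / AGG Arg — identical.
Codon 9: AGT Ser / TCA Ser — synonymous.
Codon 10: TTA Leu / TTA Leu — identical.
Nonsynonymous differences: 2.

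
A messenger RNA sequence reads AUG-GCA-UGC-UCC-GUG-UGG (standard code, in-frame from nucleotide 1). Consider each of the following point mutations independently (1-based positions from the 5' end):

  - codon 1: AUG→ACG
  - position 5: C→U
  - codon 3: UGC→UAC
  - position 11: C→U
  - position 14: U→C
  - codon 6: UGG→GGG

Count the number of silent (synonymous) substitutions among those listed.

Codon 1: AUG (Met) → ACG (Thr) — missense.
Codon 2: GCA (Ala) → GUA (Val) — missense.
Codon 3: UGC (Cys) → UAC (Tyr) — missense.
Codon 4: UCC (Ser) → UUC (Phe) — missense.
Codon 5: GUG (Val) → GCG (Ala) — missense.
Codon 6: UGG (Trp) → GGG (Gly) — missense.
Synonymous: 0 of 6.

0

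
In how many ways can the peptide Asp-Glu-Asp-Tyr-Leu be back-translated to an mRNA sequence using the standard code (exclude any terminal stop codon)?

Asp: 2 codons.
Glu: 2 codons.
Asp: 2 codons.
Tyr: 2 codons.
Leu: 6 codons.
2 × 2 × 2 × 2 × 6 = 96.

96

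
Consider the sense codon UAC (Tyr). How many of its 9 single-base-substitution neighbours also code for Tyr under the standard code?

1

Position 1: none → 0 synonymous.
Position 2: none → 0 synonymous.
Position 3: UAU → 1 synonymous.
Total: 0 + 0 + 1 = 1.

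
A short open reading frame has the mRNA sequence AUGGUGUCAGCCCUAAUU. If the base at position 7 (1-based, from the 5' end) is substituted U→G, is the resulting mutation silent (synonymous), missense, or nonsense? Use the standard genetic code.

missense

Position 7 falls in codon 3: UCA → Ser.
After the substitution the codon is GCA → Ala.
Ser ≠ Ala, so this is a missense mutation.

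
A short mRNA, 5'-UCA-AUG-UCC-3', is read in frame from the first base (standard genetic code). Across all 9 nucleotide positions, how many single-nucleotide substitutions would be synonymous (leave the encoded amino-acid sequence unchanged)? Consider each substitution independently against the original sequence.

6

Codon 1 (UCA, Ser): 3 synonymous substitutions.
Codon 2 (AUG, Met): 0 synonymous substitutions.
Codon 3 (UCC, Ser): 3 synonymous substitutions.
Total: 3 + 0 + 3 = 6.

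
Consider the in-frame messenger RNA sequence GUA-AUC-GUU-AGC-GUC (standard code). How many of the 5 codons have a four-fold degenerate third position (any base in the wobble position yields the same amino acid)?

Codon 1 GUA (Val): third position 4-fold.
Codon 2 AUC (Ile): third position 3-fold.
Codon 3 GUU (Val): third position 4-fold.
Codon 4 AGC (Ser): third position 2-fold.
Codon 5 GUC (Val): third position 4-fold.
Four-fold degenerate third positions: 3.

3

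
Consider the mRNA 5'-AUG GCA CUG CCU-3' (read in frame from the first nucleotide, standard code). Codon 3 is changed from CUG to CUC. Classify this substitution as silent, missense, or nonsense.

Position 9 falls in codon 3: CUG → Leu.
After the substitution the codon is CUC → Leu.
Both encode Leu, so the change is synonymous.

silent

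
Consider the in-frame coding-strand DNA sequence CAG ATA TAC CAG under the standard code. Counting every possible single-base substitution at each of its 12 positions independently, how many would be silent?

5

Codon 1 (CAG, Gln): 1 synonymous substitution.
Codon 2 (ATA, Ile): 2 synonymous substitutions.
Codon 3 (TAC, Tyr): 1 synonymous substitution.
Codon 4 (CAG, Gln): 1 synonymous substitution.
Total: 1 + 2 + 1 + 1 = 5.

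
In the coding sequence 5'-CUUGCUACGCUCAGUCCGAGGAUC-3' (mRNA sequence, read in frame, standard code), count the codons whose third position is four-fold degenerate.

Codon 1 CUU (Leu): third position 4-fold.
Codon 2 GCU (Ala): third position 4-fold.
Codon 3 ACG (Thr): third position 4-fold.
Codon 4 CUC (Leu): third position 4-fold.
Codon 5 AGU (Ser): third position 2-fold.
Codon 6 CCG (Pro): third position 4-fold.
Codon 7 AGG (Arg): third position 2-fold.
Codon 8 AUC (Ile): third position 3-fold.
Four-fold degenerate third positions: 5.

5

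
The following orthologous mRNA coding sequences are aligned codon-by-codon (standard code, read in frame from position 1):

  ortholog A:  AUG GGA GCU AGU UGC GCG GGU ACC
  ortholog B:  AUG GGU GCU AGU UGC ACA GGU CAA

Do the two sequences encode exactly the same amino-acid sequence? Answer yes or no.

no

Codon 1: AUG Met / AUG Met — identical.
Codon 2: GGA Gly / GGU Gly — synonymous.
Codon 3: GCU Ala / GCU Ala — identical.
Codon 4: AGU Ser / AGU Ser — identical.
Codon 5: UGC Cys / UGC Cys — identical.
Codon 6: GCG Ala / ACA Thr — nonsynonymous.
Codon 7: GGU Gly / GGU Gly — identical.
Codon 8: ACC Thr / CAA Gln — nonsynonymous.
Nonsynonymous differences: 2 → different protein.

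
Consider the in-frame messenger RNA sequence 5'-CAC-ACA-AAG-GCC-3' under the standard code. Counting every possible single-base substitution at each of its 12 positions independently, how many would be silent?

Codon 1 (CAC, His): 1 synonymous substitution.
Codon 2 (ACA, Thr): 3 synonymous substitutions.
Codon 3 (AAG, Lys): 1 synonymous substitution.
Codon 4 (GCC, Ala): 3 synonymous substitutions.
Total: 1 + 3 + 1 + 3 = 8.

8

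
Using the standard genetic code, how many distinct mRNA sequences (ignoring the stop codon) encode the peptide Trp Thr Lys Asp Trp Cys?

32

Trp: 1 codon.
Thr: 4 codons.
Lys: 2 codons.
Asp: 2 codons.
Trp: 1 codon.
Cys: 2 codons.
1 × 4 × 2 × 2 × 1 × 2 = 32.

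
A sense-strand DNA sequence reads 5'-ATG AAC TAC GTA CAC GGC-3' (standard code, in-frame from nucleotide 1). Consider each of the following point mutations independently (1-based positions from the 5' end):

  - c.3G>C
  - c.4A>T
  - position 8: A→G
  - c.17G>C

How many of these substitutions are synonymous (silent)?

Codon 1: ATG (Met) → ATC (Ile) — missense.
Codon 2: AAC (Asn) → TAC (Tyr) — missense.
Codon 3: TAC (Tyr) → TGC (Cys) — missense.
Codon 6: GGC (Gly) → GCC (Ala) — missense.
Synonymous: 0 of 4.

0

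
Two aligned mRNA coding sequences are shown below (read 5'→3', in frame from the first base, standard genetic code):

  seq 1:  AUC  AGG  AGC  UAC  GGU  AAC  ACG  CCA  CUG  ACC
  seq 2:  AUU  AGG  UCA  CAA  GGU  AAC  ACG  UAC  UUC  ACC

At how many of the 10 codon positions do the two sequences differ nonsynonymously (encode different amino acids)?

3

Codon 1: AUC Ile / AUU Ile — synonymous.
Codon 2: AGG Arg / AGG Arg — identical.
Codon 3: AGC Ser / UCA Ser — synonymous.
Codon 4: UAC Tyr / CAA Gln — nonsynonymous.
Codon 5: GGU Gly / GGU Gly — identical.
Codon 6: AAC Asn / AAC Asn — identical.
Codon 7: ACG Thr / ACG Thr — identical.
Codon 8: CCA Pro / UAC Tyr — nonsynonymous.
Codon 9: CUG Leu / UUC Phe — nonsynonymous.
Codon 10: ACC Thr / ACC Thr — identical.
Nonsynonymous differences: 3.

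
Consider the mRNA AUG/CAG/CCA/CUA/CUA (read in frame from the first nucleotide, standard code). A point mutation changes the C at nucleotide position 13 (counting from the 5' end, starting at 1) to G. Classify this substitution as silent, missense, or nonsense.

missense

Position 13 falls in codon 5: CUA → Leu.
After the substitution the codon is GUA → Val.
Leu ≠ Val, so this is a missense mutation.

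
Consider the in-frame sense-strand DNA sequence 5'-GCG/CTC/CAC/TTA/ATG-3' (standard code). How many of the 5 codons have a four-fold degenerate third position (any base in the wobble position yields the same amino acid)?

2

Codon 1 GCG (Ala): third position 4-fold.
Codon 2 CTC (Leu): third position 4-fold.
Codon 3 CAC (His): third position 2-fold.
Codon 4 TTA (Leu): third position 2-fold.
Codon 5 ATG (Met): third position 1-fold.
Four-fold degenerate third positions: 2.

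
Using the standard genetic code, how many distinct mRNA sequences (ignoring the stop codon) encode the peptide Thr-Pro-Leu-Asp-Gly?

Thr: 4 codons.
Pro: 4 codons.
Leu: 6 codons.
Asp: 2 codons.
Gly: 4 codons.
4 × 4 × 6 × 2 × 4 = 768.

768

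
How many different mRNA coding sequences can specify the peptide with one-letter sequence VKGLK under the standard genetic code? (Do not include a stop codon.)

Val: 4 codons.
Lys: 2 codons.
Gly: 4 codons.
Leu: 6 codons.
Lys: 2 codons.
4 × 2 × 4 × 6 × 2 = 384.

384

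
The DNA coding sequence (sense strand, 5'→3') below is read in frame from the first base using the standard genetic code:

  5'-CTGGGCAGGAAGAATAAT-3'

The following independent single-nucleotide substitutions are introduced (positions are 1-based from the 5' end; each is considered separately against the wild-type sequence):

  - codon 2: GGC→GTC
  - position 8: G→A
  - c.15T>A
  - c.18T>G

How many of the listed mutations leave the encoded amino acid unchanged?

0

Codon 2: GGC (Gly) → GTC (Val) — missense.
Codon 3: AGG (Arg) → AAG (Lys) — missense.
Codon 5: AAT (Asn) → AAA (Lys) — missense.
Codon 6: AAT (Asn) → AAG (Lys) — missense.
Synonymous: 0 of 4.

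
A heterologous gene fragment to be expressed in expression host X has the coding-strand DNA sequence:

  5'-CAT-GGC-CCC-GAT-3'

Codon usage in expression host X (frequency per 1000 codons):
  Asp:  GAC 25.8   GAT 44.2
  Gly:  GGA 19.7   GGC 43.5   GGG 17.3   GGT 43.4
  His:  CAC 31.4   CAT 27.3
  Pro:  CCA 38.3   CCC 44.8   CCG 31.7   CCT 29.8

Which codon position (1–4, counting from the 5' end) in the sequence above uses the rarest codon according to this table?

Codon 1 CAT (His): 27.3 per 1000.
Codon 2 GGC (Gly): 43.5 per 1000.
Codon 3 CCC (Pro): 44.8 per 1000.
Codon 4 GAT (Asp): 44.2 per 1000.
Lowest frequency is 27.3 at codon 1.

1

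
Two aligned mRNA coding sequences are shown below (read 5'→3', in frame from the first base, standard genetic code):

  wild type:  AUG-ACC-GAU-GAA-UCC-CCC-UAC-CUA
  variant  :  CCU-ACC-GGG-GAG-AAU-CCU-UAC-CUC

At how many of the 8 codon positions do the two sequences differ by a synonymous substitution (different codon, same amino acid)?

Codon 1: AUG Met / CCU Pro — nonsynonymous.
Codon 2: ACC Thr / ACC Thr — identical.
Codon 3: GAU Asp / GGG Gly — nonsynonymous.
Codon 4: GAA Glu / GAG Glu — synonymous.
Codon 5: UCC Ser / AAU Asn — nonsynonymous.
Codon 6: CCC Pro / CCU Pro — synonymous.
Codon 7: UAC Tyr / UAC Tyr — identical.
Codon 8: CUA Leu / CUC Leu — synonymous.
Synonymous differences: 3.

3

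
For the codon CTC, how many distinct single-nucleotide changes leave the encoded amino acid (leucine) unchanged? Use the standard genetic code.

Position 1: none → 0 synonymous.
Position 2: none → 0 synonymous.
Position 3: CTT, CTA, CTG → 3 synonymous.
Total: 0 + 0 + 3 = 3.

3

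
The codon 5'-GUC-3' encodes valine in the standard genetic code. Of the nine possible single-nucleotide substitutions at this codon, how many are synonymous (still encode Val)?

Position 1: none → 0 synonymous.
Position 2: none → 0 synonymous.
Position 3: GUU, GUA, GUG → 3 synonymous.
Total: 0 + 0 + 3 = 3.

3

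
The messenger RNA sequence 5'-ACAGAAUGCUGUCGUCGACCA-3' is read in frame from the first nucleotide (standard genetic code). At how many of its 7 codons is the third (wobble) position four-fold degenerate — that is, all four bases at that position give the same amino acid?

4

Codon 1 ACA (Thr): third position 4-fold.
Codon 2 GAA (Glu): third position 2-fold.
Codon 3 UGC (Cys): third position 2-fold.
Codon 4 UGU (Cys): third position 2-fold.
Codon 5 CGU (Arg): third position 4-fold.
Codon 6 CGA (Arg): third position 4-fold.
Codon 7 CCA (Pro): third position 4-fold.
Four-fold degenerate third positions: 4.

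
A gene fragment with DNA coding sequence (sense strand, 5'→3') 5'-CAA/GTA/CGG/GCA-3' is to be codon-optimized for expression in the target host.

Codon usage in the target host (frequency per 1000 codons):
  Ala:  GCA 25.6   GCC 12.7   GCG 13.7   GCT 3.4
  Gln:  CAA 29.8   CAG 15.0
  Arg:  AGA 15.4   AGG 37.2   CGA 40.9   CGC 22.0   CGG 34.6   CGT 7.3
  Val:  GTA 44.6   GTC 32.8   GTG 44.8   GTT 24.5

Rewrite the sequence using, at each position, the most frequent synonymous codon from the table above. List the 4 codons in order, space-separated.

Codon 1 (Gln): best is CAA at 29.8.
Codon 2 (Val): best is GTG at 44.8.
Codon 3 (Arg): best is CGA at 40.9.
Codon 4 (Ala): best is GCA at 25.6.

CAA GTG CGA GCA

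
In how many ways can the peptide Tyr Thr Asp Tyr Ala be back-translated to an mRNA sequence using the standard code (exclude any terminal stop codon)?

128

Tyr: 2 codons.
Thr: 4 codons.
Asp: 2 codons.
Tyr: 2 codons.
Ala: 4 codons.
2 × 4 × 2 × 2 × 4 = 128.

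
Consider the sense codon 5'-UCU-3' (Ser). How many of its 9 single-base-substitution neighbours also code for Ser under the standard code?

Position 1: none → 0 synonymous.
Position 2: none → 0 synonymous.
Position 3: UCC, UCA, UCG → 3 synonymous.
Total: 0 + 0 + 3 = 3.

3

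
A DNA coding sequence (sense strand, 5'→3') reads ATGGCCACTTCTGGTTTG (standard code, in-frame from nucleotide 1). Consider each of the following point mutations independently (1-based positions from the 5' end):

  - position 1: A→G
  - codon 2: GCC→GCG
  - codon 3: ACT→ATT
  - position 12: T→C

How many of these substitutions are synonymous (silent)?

Codon 1: ATG (Met) → GTG (Val) — missense.
Codon 2: GCC (Ala) → GCG (Ala) — synonymous.
Codon 3: ACT (Thr) → ATT (Ile) — missense.
Codon 4: TCT (Ser) → TCC (Ser) — synonymous.
Synonymous: 2 of 4.

2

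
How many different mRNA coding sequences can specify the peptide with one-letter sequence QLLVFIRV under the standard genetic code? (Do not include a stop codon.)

Gln: 2 codons.
Leu: 6 codons.
Leu: 6 codons.
Val: 4 codons.
Phe: 2 codons.
Ile: 3 codons.
Arg: 6 codons.
Val: 4 codons.
2 × 6 × 6 × 4 × 2 × 3 × 6 × 4 = 41472.

41472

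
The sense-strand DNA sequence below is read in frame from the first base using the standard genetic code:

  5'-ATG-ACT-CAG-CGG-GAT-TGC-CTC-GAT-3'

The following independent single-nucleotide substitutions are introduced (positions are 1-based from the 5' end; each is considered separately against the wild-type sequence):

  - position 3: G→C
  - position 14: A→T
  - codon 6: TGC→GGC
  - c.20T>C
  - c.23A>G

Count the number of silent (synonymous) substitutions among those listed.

Codon 1: ATG (Met) → ATC (Ile) — missense.
Codon 5: GAT (Asp) → GTT (Val) — missense.
Codon 6: TGC (Cys) → GGC (Gly) — missense.
Codon 7: CTC (Leu) → CCC (Pro) — missense.
Codon 8: GAT (Asp) → GGT (Gly) — missense.
Synonymous: 0 of 5.

0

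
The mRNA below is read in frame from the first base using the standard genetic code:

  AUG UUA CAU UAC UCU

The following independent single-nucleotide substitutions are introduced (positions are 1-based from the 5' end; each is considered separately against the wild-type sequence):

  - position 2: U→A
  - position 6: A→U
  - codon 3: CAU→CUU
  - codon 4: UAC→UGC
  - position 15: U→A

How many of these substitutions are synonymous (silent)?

1

Codon 1: AUG (Met) → AAG (Lys) — missense.
Codon 2: UUA (Leu) → UUU (Phe) — missense.
Codon 3: CAU (His) → CUU (Leu) — missense.
Codon 4: UAC (Tyr) → UGC (Cys) — missense.
Codon 5: UCU (Ser) → UCA (Ser) — synonymous.
Synonymous: 1 of 5.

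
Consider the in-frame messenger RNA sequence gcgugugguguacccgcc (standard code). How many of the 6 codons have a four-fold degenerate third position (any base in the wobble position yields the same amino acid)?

5

Codon 1 GCG (Ala): third position 4-fold.
Codon 2 UGU (Cys): third position 2-fold.
Codon 3 GGU (Gly): third position 4-fold.
Codon 4 GUA (Val): third position 4-fold.
Codon 5 CCC (Pro): third position 4-fold.
Codon 6 GCC (Ala): third position 4-fold.
Four-fold degenerate third positions: 5.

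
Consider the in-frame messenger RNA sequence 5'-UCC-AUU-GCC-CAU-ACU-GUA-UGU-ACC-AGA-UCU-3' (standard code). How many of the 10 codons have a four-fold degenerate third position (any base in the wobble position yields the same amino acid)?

Codon 1 UCC (Ser): third position 4-fold.
Codon 2 AUU (Ile): third position 3-fold.
Codon 3 GCC (Ala): third position 4-fold.
Codon 4 CAU (His): third position 2-fold.
Codon 5 ACU (Thr): third position 4-fold.
Codon 6 GUA (Val): third position 4-fold.
Codon 7 UGU (Cys): third position 2-fold.
Codon 8 ACC (Thr): third position 4-fold.
Codon 9 AGA (Arg): third position 2-fold.
Codon 10 UCU (Ser): third position 4-fold.
Four-fold degenerate third positions: 6.

6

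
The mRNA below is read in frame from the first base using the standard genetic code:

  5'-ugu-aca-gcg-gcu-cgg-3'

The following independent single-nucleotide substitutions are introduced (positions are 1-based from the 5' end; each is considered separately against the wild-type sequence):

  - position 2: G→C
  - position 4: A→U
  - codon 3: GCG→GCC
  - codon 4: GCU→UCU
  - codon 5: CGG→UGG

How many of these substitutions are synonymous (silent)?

Codon 1: UGU (Cys) → UCU (Ser) — missense.
Codon 2: ACA (Thr) → UCA (Ser) — missense.
Codon 3: GCG (Ala) → GCC (Ala) — synonymous.
Codon 4: GCU (Ala) → UCU (Ser) — missense.
Codon 5: CGG (Arg) → UGG (Trp) — missense.
Synonymous: 1 of 5.

1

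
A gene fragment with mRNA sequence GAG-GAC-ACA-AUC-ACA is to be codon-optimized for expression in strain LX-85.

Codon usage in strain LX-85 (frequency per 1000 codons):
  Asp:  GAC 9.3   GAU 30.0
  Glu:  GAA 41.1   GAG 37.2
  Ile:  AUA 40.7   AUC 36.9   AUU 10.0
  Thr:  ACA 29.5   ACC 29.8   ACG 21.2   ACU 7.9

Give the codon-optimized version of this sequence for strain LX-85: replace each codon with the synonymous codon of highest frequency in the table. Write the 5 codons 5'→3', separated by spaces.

GAA GAU ACC AUA ACC

Codon 1 (Glu): best is GAA at 41.1.
Codon 2 (Asp): best is GAU at 30.0.
Codon 3 (Thr): best is ACC at 29.8.
Codon 4 (Ile): best is AUA at 40.7.
Codon 5 (Thr): best is ACC at 29.8.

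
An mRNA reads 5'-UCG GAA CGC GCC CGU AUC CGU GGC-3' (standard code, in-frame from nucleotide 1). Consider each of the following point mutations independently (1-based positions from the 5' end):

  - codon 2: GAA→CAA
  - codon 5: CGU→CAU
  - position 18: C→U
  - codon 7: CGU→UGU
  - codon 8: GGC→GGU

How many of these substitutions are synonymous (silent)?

Codon 2: GAA (Glu) → CAA (Gln) — missense.
Codon 5: CGU (Arg) → CAU (His) — missense.
Codon 6: AUC (Ile) → AUU (Ile) — synonymous.
Codon 7: CGU (Arg) → UGU (Cys) — missense.
Codon 8: GGC (Gly) → GGU (Gly) — synonymous.
Synonymous: 2 of 5.

2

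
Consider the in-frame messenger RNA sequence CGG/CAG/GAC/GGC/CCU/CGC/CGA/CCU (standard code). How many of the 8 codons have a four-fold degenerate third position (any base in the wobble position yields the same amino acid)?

Codon 1 CGG (Arg): third position 4-fold.
Codon 2 CAG (Gln): third position 2-fold.
Codon 3 GAC (Asp): third position 2-fold.
Codon 4 GGC (Gly): third position 4-fold.
Codon 5 CCU (Pro): third position 4-fold.
Codon 6 CGC (Arg): third position 4-fold.
Codon 7 CGA (Arg): third position 4-fold.
Codon 8 CCU (Pro): third position 4-fold.
Four-fold degenerate third positions: 6.

6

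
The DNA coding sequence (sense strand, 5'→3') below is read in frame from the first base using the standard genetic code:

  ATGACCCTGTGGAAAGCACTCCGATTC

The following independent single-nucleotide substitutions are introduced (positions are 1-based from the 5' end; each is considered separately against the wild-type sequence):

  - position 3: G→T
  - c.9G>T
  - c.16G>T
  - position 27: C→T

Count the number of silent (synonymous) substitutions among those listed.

Codon 1: ATG (Met) → ATT (Ile) — missense.
Codon 3: CTG (Leu) → CTT (Leu) — synonymous.
Codon 6: GCA (Ala) → TCA (Ser) — missense.
Codon 9: TTC (Phe) → TTT (Phe) — synonymous.
Synonymous: 2 of 4.

2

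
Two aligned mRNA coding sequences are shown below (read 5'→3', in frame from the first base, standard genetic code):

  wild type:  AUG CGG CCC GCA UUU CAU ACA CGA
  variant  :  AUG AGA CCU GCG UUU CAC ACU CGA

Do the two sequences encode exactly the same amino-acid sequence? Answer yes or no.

yes

Codon 1: AUG Met / AUG Met — identical.
Codon 2: CGG Arg / AGA Arg — synonymous.
Codon 3: CCC Pro / CCU Pro — synonymous.
Codon 4: GCA Ala / GCG Ala — synonymous.
Codon 5: UUU Phe / UUU Phe — identical.
Codon 6: CAU His / CAC His — synonymous.
Codon 7: ACA Thr / ACU Thr — synonymous.
Codon 8: CGA Arg / CGA Arg — identical.
Nonsynonymous differences: 0 → same protein.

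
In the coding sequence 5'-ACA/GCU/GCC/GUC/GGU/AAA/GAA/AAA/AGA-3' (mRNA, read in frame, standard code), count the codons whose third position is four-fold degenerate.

Codon 1 ACA (Thr): third position 4-fold.
Codon 2 GCU (Ala): third position 4-fold.
Codon 3 GCC (Ala): third position 4-fold.
Codon 4 GUC (Val): third position 4-fold.
Codon 5 GGU (Gly): third position 4-fold.
Codon 6 AAA (Lys): third position 2-fold.
Codon 7 GAA (Glu): third position 2-fold.
Codon 8 AAA (Lys): third position 2-fold.
Codon 9 AGA (Arg): third position 2-fold.
Four-fold degenerate third positions: 5.

5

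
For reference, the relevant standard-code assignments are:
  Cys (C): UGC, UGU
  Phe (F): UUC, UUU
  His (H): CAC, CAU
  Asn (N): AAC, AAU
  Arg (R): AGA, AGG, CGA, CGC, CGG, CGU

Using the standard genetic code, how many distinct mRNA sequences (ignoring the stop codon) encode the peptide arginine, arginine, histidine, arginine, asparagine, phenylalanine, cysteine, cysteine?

Arg: 6 codons.
Arg: 6 codons.
His: 2 codons.
Arg: 6 codons.
Asn: 2 codons.
Phe: 2 codons.
Cys: 2 codons.
Cys: 2 codons.
6 × 6 × 2 × 6 × 2 × 2 × 2 × 2 = 6912.

6912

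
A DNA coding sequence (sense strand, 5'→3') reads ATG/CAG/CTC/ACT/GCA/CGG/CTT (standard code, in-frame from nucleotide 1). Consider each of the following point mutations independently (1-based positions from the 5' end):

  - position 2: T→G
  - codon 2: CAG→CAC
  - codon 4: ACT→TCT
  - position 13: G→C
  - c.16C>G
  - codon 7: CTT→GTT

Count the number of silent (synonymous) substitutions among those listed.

Codon 1: ATG (Met) → AGG (Arg) — missense.
Codon 2: CAG (Gln) → CAC (His) — missense.
Codon 4: ACT (Thr) → TCT (Ser) — missense.
Codon 5: GCA (Ala) → CCA (Pro) — missense.
Codon 6: CGG (Arg) → GGG (Gly) — missense.
Codon 7: CTT (Leu) → GTT (Val) — missense.
Synonymous: 0 of 6.

0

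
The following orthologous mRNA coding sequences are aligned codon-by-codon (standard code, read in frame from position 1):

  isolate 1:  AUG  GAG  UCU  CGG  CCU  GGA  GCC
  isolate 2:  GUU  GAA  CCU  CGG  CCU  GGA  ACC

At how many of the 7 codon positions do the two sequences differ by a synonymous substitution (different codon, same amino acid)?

Codon 1: AUG Met / GUU Val — nonsynonymous.
Codon 2: GAG Glu / GAA Glu — synonymous.
Codon 3: UCU Ser / CCU Pro — nonsynonymous.
Codon 4: CGG Arg / CGG Arg — identical.
Codon 5: CCU Pro / CCU Pro — identical.
Codon 6: GGA Gly / GGA Gly — identical.
Codon 7: GCC Ala / ACC Thr — nonsynonymous.
Synonymous differences: 1.

1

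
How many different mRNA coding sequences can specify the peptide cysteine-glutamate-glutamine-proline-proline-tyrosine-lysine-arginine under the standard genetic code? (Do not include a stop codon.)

Cys: 2 codons.
Glu: 2 codons.
Gln: 2 codons.
Pro: 4 codons.
Pro: 4 codons.
Tyr: 2 codons.
Lys: 2 codons.
Arg: 6 codons.
2 × 2 × 2 × 4 × 4 × 2 × 2 × 6 = 3072.

3072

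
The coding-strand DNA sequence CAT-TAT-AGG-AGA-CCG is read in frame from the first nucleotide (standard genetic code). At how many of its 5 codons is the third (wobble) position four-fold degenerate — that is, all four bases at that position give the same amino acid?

1

Codon 1 CAT (His): third position 2-fold.
Codon 2 TAT (Tyr): third position 2-fold.
Codon 3 AGG (Arg): third position 2-fold.
Codon 4 AGA (Arg): third position 2-fold.
Codon 5 CCG (Pro): third position 4-fold.
Four-fold degenerate third positions: 1.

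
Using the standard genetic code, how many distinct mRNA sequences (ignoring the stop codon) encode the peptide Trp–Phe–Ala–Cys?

16

Trp: 1 codon.
Phe: 2 codons.
Ala: 4 codons.
Cys: 2 codons.
1 × 2 × 4 × 2 = 16.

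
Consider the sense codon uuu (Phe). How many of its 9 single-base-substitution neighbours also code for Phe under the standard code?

Position 1: none → 0 synonymous.
Position 2: none → 0 synonymous.
Position 3: UUC → 1 synonymous.
Total: 0 + 0 + 1 = 1.

1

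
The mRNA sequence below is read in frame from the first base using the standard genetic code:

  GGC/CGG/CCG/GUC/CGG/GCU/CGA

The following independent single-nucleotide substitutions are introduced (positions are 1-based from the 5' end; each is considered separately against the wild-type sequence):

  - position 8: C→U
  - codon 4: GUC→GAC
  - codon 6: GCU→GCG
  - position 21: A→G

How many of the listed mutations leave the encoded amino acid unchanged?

2

Codon 3: CCG (Pro) → CUG (Leu) — missense.
Codon 4: GUC (Val) → GAC (Asp) — missense.
Codon 6: GCU (Ala) → GCG (Ala) — synonymous.
Codon 7: CGA (Arg) → CGG (Arg) — synonymous.
Synonymous: 2 of 4.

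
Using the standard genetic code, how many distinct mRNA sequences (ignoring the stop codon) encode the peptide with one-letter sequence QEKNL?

Gln: 2 codons.
Glu: 2 codons.
Lys: 2 codons.
Asn: 2 codons.
Leu: 6 codons.
2 × 2 × 2 × 2 × 6 = 96.

96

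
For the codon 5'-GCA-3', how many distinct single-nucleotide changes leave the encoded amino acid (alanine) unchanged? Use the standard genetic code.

Position 1: none → 0 synonymous.
Position 2: none → 0 synonymous.
Position 3: GCT, GCC, GCG → 3 synonymous.
Total: 0 + 0 + 3 = 3.

3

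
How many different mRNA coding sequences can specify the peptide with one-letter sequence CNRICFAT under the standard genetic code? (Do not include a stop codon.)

4608

Cys: 2 codons.
Asn: 2 codons.
Arg: 6 codons.
Ile: 3 codons.
Cys: 2 codons.
Phe: 2 codons.
Ala: 4 codons.
Thr: 4 codons.
2 × 2 × 6 × 3 × 2 × 2 × 4 × 4 = 4608.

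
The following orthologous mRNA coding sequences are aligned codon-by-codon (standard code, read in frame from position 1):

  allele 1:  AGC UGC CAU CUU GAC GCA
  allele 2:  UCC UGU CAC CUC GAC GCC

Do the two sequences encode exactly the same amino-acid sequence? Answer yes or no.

yes

Codon 1: AGC Ser / UCC Ser — synonymous.
Codon 2: UGC Cys / UGU Cys — synonymous.
Codon 3: CAU His / CAC His — synonymous.
Codon 4: CUU Leu / CUC Leu — synonymous.
Codon 5: GAC Asp / GAC Asp — identical.
Codon 6: GCA Ala / GCC Ala — synonymous.
Nonsynonymous differences: 0 → same protein.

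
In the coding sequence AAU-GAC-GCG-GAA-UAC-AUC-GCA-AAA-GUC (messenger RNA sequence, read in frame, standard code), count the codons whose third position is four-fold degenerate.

3

Codon 1 AAU (Asn): third position 2-fold.
Codon 2 GAC (Asp): third position 2-fold.
Codon 3 GCG (Ala): third position 4-fold.
Codon 4 GAA (Glu): third position 2-fold.
Codon 5 UAC (Tyr): third position 2-fold.
Codon 6 AUC (Ile): third position 3-fold.
Codon 7 GCA (Ala): third position 4-fold.
Codon 8 AAA (Lys): third position 2-fold.
Codon 9 GUC (Val): third position 4-fold.
Four-fold degenerate third positions: 3.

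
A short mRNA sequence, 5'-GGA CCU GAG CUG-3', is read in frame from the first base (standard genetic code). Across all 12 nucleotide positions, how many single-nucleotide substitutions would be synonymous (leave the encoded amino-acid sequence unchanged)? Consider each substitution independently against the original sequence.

Codon 1 (GGA, Gly): 3 synonymous substitutions.
Codon 2 (CCU, Pro): 3 synonymous substitutions.
Codon 3 (GAG, Glu): 1 synonymous substitution.
Codon 4 (CUG, Leu): 4 synonymous substitutions.
Total: 3 + 3 + 1 + 4 = 11.

11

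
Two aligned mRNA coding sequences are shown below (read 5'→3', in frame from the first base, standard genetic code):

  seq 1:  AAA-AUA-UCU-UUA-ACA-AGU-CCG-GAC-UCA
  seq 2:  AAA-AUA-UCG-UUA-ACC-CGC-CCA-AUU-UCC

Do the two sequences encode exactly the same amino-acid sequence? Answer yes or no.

no

Codon 1: AAA Lys / AAA Lys — identical.
Codon 2: AUA Ile / AUA Ile — identical.
Codon 3: UCU Ser / UCG Ser — synonymous.
Codon 4: UUA Leu / UUA Leu — identical.
Codon 5: ACA Thr / ACC Thr — synonymous.
Codon 6: AGU Ser / CGC Arg — nonsynonymous.
Codon 7: CCG Pro / CCA Pro — synonymous.
Codon 8: GAC Asp / AUU Ile — nonsynonymous.
Codon 9: UCA Ser / UCC Ser — synonymous.
Nonsynonymous differences: 2 → different protein.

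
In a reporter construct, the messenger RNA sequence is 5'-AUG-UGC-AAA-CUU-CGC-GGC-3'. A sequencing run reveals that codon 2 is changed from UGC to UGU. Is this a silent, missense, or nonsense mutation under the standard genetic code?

silent

Position 6 falls in codon 2: UGC → Cys.
After the substitution the codon is UGU → Cys.
Both encode Cys, so the change is synonymous.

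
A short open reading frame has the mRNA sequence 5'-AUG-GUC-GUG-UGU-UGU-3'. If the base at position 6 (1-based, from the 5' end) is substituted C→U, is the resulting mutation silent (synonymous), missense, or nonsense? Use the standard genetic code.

Position 6 falls in codon 2: GUC → Val.
After the substitution the codon is GUU → Val.
Both encode Val, so the change is synonymous.

silent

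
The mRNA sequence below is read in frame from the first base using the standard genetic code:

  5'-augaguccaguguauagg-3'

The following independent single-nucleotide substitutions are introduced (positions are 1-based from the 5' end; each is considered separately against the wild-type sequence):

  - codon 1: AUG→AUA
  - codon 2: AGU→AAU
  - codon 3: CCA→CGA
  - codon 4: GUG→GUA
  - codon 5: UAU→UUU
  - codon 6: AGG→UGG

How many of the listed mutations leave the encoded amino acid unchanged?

Codon 1: AUG (Met) → AUA (Ile) — missense.
Codon 2: AGU (Ser) → AAU (Asn) — missense.
Codon 3: CCA (Pro) → CGA (Arg) — missense.
Codon 4: GUG (Val) → GUA (Val) — synonymous.
Codon 5: UAU (Tyr) → UUU (Phe) — missense.
Codon 6: AGG (Arg) → UGG (Trp) — missense.
Synonymous: 1 of 6.

1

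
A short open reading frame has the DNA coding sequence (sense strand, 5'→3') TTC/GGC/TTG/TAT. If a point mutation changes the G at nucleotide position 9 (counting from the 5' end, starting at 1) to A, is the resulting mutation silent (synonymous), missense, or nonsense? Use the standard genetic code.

silent

Position 9 falls in codon 3: TTG → Leu.
After the substitution the codon is TTA → Leu.
Both encode Leu, so the change is synonymous.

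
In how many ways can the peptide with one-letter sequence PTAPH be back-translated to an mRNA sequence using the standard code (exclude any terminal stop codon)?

512

Pro: 4 codons.
Thr: 4 codons.
Ala: 4 codons.
Pro: 4 codons.
His: 2 codons.
4 × 4 × 4 × 4 × 2 = 512.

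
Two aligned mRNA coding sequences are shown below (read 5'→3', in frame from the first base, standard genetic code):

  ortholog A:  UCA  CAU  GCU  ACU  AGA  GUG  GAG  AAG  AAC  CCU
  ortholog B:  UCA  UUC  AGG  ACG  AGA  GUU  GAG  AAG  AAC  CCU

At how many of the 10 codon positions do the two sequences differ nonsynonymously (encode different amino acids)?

Codon 1: UCA Ser / UCA Ser — identical.
Codon 2: CAU His / UUC Phe — nonsynonymous.
Codon 3: GCU Ala / AGG Arg — nonsynonymous.
Codon 4: ACU Thr / ACG Thr — synonymous.
Codon 5: AGA Arg / AGA Arg — identical.
Codon 6: GUG Val / GUU Val — synonymous.
Codon 7: GAG Glu / GAG Glu — identical.
Codon 8: AAG Lys / AAG Lys — identical.
Codon 9: AAC Asn / AAC Asn — identical.
Codon 10: CCU Pro / CCU Pro — identical.
Nonsynonymous differences: 2.

2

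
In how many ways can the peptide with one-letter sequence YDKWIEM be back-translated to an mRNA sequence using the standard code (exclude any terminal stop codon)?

Tyr: 2 codons.
Asp: 2 codons.
Lys: 2 codons.
Trp: 1 codon.
Ile: 3 codons.
Glu: 2 codons.
Met: 1 codon.
2 × 2 × 2 × 1 × 3 × 2 × 1 = 48.

48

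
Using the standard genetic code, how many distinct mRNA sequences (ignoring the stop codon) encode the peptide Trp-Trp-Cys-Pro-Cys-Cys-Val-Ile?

Trp: 1 codon.
Trp: 1 codon.
Cys: 2 codons.
Pro: 4 codons.
Cys: 2 codons.
Cys: 2 codons.
Val: 4 codons.
Ile: 3 codons.
1 × 1 × 2 × 4 × 2 × 2 × 4 × 3 = 384.

384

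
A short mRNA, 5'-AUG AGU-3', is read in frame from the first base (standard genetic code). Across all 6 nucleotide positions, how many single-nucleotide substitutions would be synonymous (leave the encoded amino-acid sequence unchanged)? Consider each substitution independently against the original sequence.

Codon 1 (AUG, Met): 0 synonymous substitutions.
Codon 2 (AGU, Ser): 1 synonymous substitution.
Total: 0 + 1 = 1.

1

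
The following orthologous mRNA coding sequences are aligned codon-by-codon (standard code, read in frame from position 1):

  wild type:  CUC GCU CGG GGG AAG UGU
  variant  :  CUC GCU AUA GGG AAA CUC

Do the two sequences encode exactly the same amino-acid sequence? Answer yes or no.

no

Codon 1: CUC Leu / CUC Leu — identical.
Codon 2: GCU Ala / GCU Ala — identical.
Codon 3: CGG Arg / AUA Ile — nonsynonymous.
Codon 4: GGG Gly / GGG Gly — identical.
Codon 5: AAG Lys / AAA Lys — synonymous.
Codon 6: UGU Cys / CUC Leu — nonsynonymous.
Nonsynonymous differences: 2 → different protein.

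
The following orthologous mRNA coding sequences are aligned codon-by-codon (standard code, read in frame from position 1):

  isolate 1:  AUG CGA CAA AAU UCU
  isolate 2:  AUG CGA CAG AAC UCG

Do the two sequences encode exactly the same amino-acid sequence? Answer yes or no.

Codon 1: AUG Met / AUG Met — identical.
Codon 2: CGA Arg / CGA Arg — identical.
Codon 3: CAA Gln / CAG Gln — synonymous.
Codon 4: AAU Asn / AAC Asn — synonymous.
Codon 5: UCU Ser / UCG Ser — synonymous.
Nonsynonymous differences: 0 → same protein.

yes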